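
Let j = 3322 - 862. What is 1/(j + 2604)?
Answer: 1/5064 ≈ 0.00019747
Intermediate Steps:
j = 2460
1/(j + 2604) = 1/(2460 + 2604) = 1/5064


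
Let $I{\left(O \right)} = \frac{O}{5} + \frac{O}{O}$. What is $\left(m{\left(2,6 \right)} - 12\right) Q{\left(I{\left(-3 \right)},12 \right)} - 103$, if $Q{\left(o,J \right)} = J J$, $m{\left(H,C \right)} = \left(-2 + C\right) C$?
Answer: $1625$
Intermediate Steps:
$m{\left(H,C \right)} = C \left(-2 + C\right)$
$I{\left(O \right)} = 1 + \frac{O}{5}$ ($I{\left(O \right)} = O \frac{1}{5} + 1 = \frac{O}{5} + 1 = 1 + \frac{O}{5}$)
$Q{\left(o,J \right)} = J^{2}$
$\left(m{\left(2,6 \right)} - 12\right) Q{\left(I{\left(-3 \right)},12 \right)} - 103 = \left(6 \left(-2 + 6\right) - 12\right) 12^{2} - 103 = \left(6 \cdot 4 - 12\right) 144 - 103 = \left(24 - 12\right) 144 - 103 = 12 \cdot 144 - 103 = 1728 - 103 = 1625$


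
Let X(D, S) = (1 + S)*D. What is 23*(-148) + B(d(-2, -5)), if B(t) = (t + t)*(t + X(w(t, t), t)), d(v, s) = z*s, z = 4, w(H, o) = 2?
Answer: -1084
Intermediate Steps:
X(D, S) = D*(1 + S)
d(v, s) = 4*s
B(t) = 2*t*(2 + 3*t) (B(t) = (t + t)*(t + 2*(1 + t)) = (2*t)*(t + (2 + 2*t)) = (2*t)*(2 + 3*t) = 2*t*(2 + 3*t))
23*(-148) + B(d(-2, -5)) = 23*(-148) + 2*(4*(-5))*(2 + 3*(4*(-5))) = -3404 + 2*(-20)*(2 + 3*(-20)) = -3404 + 2*(-20)*(2 - 60) = -3404 + 2*(-20)*(-58) = -3404 + 2320 = -1084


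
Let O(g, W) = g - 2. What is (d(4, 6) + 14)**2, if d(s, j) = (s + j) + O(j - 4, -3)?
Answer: 576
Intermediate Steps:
O(g, W) = -2 + g
d(s, j) = -6 + s + 2*j (d(s, j) = (s + j) + (-2 + (j - 4)) = (j + s) + (-2 + (-4 + j)) = (j + s) + (-6 + j) = -6 + s + 2*j)
(d(4, 6) + 14)**2 = ((-6 + 4 + 2*6) + 14)**2 = ((-6 + 4 + 12) + 14)**2 = (10 + 14)**2 = 24**2 = 576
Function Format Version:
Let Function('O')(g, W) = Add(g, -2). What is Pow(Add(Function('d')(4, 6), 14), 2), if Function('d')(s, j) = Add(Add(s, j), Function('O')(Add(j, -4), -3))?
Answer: 576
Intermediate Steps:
Function('O')(g, W) = Add(-2, g)
Function('d')(s, j) = Add(-6, s, Mul(2, j)) (Function('d')(s, j) = Add(Add(s, j), Add(-2, Add(j, -4))) = Add(Add(j, s), Add(-2, Add(-4, j))) = Add(Add(j, s), Add(-6, j)) = Add(-6, s, Mul(2, j)))
Pow(Add(Function('d')(4, 6), 14), 2) = Pow(Add(Add(-6, 4, Mul(2, 6)), 14), 2) = Pow(Add(Add(-6, 4, 12), 14), 2) = Pow(Add(10, 14), 2) = Pow(24, 2) = 576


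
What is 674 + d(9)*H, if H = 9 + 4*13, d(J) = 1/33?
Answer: 22303/33 ≈ 675.85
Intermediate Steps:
d(J) = 1/33
H = 61 (H = 9 + 52 = 61)
674 + d(9)*H = 674 + (1/33)*61 = 674 + 61/33 = 22303/33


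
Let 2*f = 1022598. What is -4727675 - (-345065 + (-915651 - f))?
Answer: -2955660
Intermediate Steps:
f = 511299 (f = (1/2)*1022598 = 511299)
-4727675 - (-345065 + (-915651 - f)) = -4727675 - (-345065 + (-915651 - 1*511299)) = -4727675 - (-345065 + (-915651 - 511299)) = -4727675 - (-345065 - 1426950) = -4727675 - 1*(-1772015) = -4727675 + 1772015 = -2955660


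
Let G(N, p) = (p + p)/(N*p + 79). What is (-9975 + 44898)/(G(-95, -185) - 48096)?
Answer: -308265321/424543577 ≈ -0.72611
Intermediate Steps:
G(N, p) = 2*p/(79 + N*p) (G(N, p) = (2*p)/(79 + N*p) = 2*p/(79 + N*p))
(-9975 + 44898)/(G(-95, -185) - 48096) = (-9975 + 44898)/(2*(-185)/(79 - 95*(-185)) - 48096) = 34923/(2*(-185)/(79 + 17575) - 48096) = 34923/(2*(-185)/17654 - 48096) = 34923/(2*(-185)*(1/17654) - 48096) = 34923/(-185/8827 - 48096) = 34923/(-424543577/8827) = 34923*(-8827/424543577) = -308265321/424543577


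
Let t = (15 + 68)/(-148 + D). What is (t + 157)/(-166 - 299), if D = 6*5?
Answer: -18443/54870 ≈ -0.33612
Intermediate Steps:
D = 30
t = -83/118 (t = (15 + 68)/(-148 + 30) = 83/(-118) = 83*(-1/118) = -83/118 ≈ -0.70339)
(t + 157)/(-166 - 299) = (-83/118 + 157)/(-166 - 299) = (18443/118)/(-465) = (18443/118)*(-1/465) = -18443/54870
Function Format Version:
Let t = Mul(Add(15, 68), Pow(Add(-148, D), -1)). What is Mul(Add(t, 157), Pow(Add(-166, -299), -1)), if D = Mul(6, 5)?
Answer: Rational(-18443, 54870) ≈ -0.33612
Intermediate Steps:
D = 30
t = Rational(-83, 118) (t = Mul(Add(15, 68), Pow(Add(-148, 30), -1)) = Mul(83, Pow(-118, -1)) = Mul(83, Rational(-1, 118)) = Rational(-83, 118) ≈ -0.70339)
Mul(Add(t, 157), Pow(Add(-166, -299), -1)) = Mul(Add(Rational(-83, 118), 157), Pow(Add(-166, -299), -1)) = Mul(Rational(18443, 118), Pow(-465, -1)) = Mul(Rational(18443, 118), Rational(-1, 465)) = Rational(-18443, 54870)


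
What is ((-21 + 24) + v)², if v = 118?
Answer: 14641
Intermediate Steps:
((-21 + 24) + v)² = ((-21 + 24) + 118)² = (3 + 118)² = 121² = 14641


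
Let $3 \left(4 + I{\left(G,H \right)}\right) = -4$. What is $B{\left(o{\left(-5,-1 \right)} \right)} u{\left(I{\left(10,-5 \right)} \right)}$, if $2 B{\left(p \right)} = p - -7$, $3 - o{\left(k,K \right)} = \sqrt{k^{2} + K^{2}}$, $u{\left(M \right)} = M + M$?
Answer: $- \frac{160}{3} + \frac{16 \sqrt{26}}{3} \approx -26.139$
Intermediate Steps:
$I{\left(G,H \right)} = - \frac{16}{3}$ ($I{\left(G,H \right)} = -4 + \frac{1}{3} \left(-4\right) = -4 - \frac{4}{3} = - \frac{16}{3}$)
$u{\left(M \right)} = 2 M$
$o{\left(k,K \right)} = 3 - \sqrt{K^{2} + k^{2}}$ ($o{\left(k,K \right)} = 3 - \sqrt{k^{2} + K^{2}} = 3 - \sqrt{K^{2} + k^{2}}$)
$B{\left(p \right)} = \frac{7}{2} + \frac{p}{2}$ ($B{\left(p \right)} = \frac{p - -7}{2} = \frac{p + 7}{2} = \frac{7 + p}{2} = \frac{7}{2} + \frac{p}{2}$)
$B{\left(o{\left(-5,-1 \right)} \right)} u{\left(I{\left(10,-5 \right)} \right)} = \left(\frac{7}{2} + \frac{3 - \sqrt{\left(-1\right)^{2} + \left(-5\right)^{2}}}{2}\right) 2 \left(- \frac{16}{3}\right) = \left(\frac{7}{2} + \frac{3 - \sqrt{1 + 25}}{2}\right) \left(- \frac{32}{3}\right) = \left(\frac{7}{2} + \frac{3 - \sqrt{26}}{2}\right) \left(- \frac{32}{3}\right) = \left(\frac{7}{2} + \left(\frac{3}{2} - \frac{\sqrt{26}}{2}\right)\right) \left(- \frac{32}{3}\right) = \left(5 - \frac{\sqrt{26}}{2}\right) \left(- \frac{32}{3}\right) = - \frac{160}{3} + \frac{16 \sqrt{26}}{3}$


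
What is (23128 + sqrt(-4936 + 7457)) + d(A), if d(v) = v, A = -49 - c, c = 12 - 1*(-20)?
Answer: 23047 + sqrt(2521) ≈ 23097.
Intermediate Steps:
c = 32 (c = 12 + 20 = 32)
A = -81 (A = -49 - 1*32 = -49 - 32 = -81)
(23128 + sqrt(-4936 + 7457)) + d(A) = (23128 + sqrt(-4936 + 7457)) - 81 = (23128 + sqrt(2521)) - 81 = 23047 + sqrt(2521)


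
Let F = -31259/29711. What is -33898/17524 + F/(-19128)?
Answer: -4816023166117/2489774907048 ≈ -1.9343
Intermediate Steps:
F = -31259/29711 (F = -31259*1/29711 = -31259/29711 ≈ -1.0521)
-33898/17524 + F/(-19128) = -33898/17524 - 31259/29711/(-19128) = -33898*1/17524 - 31259/29711*(-1/19128) = -16949/8762 + 31259/568312008 = -4816023166117/2489774907048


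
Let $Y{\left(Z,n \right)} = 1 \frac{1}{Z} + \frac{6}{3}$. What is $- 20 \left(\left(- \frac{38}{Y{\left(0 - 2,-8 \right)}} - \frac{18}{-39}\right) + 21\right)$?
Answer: $\frac{3020}{39} \approx 77.436$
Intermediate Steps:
$Y{\left(Z,n \right)} = 2 + \frac{1}{Z}$ ($Y{\left(Z,n \right)} = \frac{1}{Z} + 6 \cdot \frac{1}{3} = \frac{1}{Z} + 2 = 2 + \frac{1}{Z}$)
$- 20 \left(\left(- \frac{38}{Y{\left(0 - 2,-8 \right)}} - \frac{18}{-39}\right) + 21\right) = - 20 \left(\left(- \frac{38}{2 + \frac{1}{0 - 2}} - \frac{18}{-39}\right) + 21\right) = - 20 \left(\left(- \frac{38}{2 + \frac{1}{0 - 2}} - - \frac{6}{13}\right) + 21\right) = - 20 \left(\left(- \frac{38}{2 + \frac{1}{-2}} + \frac{6}{13}\right) + 21\right) = - 20 \left(\left(- \frac{38}{2 - \frac{1}{2}} + \frac{6}{13}\right) + 21\right) = - 20 \left(\left(- \frac{38}{\frac{3}{2}} + \frac{6}{13}\right) + 21\right) = - 20 \left(\left(\left(-38\right) \frac{2}{3} + \frac{6}{13}\right) + 21\right) = - 20 \left(\left(- \frac{76}{3} + \frac{6}{13}\right) + 21\right) = - 20 \left(- \frac{970}{39} + 21\right) = \left(-20\right) \left(- \frac{151}{39}\right) = \frac{3020}{39}$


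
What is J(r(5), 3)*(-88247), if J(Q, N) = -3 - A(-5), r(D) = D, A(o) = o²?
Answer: 2470916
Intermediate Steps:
J(Q, N) = -28 (J(Q, N) = -3 - 1*(-5)² = -3 - 1*25 = -3 - 25 = -28)
J(r(5), 3)*(-88247) = -28*(-88247) = 2470916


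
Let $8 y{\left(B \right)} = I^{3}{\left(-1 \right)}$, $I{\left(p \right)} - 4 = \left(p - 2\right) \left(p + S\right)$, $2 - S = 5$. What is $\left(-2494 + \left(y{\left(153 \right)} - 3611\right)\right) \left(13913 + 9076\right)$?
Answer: $-128577477$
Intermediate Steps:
$S = -3$ ($S = 2 - 5 = -3$)
$I{\left(p \right)} = 4 + \left(-3 + p\right) \left(-2 + p\right)$ ($I{\left(p \right)} = 4 + \left(p - 2\right) \left(p - 3\right) = 4 + \left(-2 + p\right) \left(-3 + p\right) = 4 + \left(-3 + p\right) \left(-2 + p\right)$)
$y{\left(B \right)} = 512$ ($y{\left(B \right)} = \frac{\left(10 + \left(-1\right)^{2} - -5\right)^{3}}{8} = \frac{\left(10 + 1 + 5\right)^{3}}{8} = \frac{16^{3}}{8} = \frac{1}{8} \cdot 4096 = 512$)
$\left(-2494 + \left(y{\left(153 \right)} - 3611\right)\right) \left(13913 + 9076\right) = \left(-2494 + \left(512 - 3611\right)\right) \left(13913 + 9076\right) = \left(-2494 + \left(512 - 3611\right)\right) 22989 = \left(-2494 - 3099\right) 22989 = \left(-5593\right) 22989 = -128577477$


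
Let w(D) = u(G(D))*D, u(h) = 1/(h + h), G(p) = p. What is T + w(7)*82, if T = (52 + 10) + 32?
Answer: 135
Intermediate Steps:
u(h) = 1/(2*h)
T = 94 (T = 62 + 32 = 94)
w(D) = 1/2 (w(D) = (1/(2*D))*D = 1/2)
T + w(7)*82 = 94 + (1/2)*82 = 94 + 41 = 135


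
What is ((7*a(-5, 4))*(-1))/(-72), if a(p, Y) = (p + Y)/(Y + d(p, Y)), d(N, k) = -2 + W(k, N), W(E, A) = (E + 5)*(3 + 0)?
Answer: -7/2088 ≈ -0.0033525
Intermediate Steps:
W(E, A) = 15 + 3*E (W(E, A) = (5 + E)*3 = 15 + 3*E)
d(N, k) = 13 + 3*k (d(N, k) = -2 + (15 + 3*k) = 13 + 3*k)
a(p, Y) = (Y + p)/(13 + 4*Y) (a(p, Y) = (p + Y)/(Y + (13 + 3*Y)) = (Y + p)/(13 + 4*Y))
((7*a(-5, 4))*(-1))/(-72) = ((7*((4 - 5)/(13 + 4*4)))*(-1))/(-72) = ((7*(-1/(13 + 16)))*(-1))*(-1/72) = ((7*(-1/29))*(-1))*(-1/72) = -7/29*(-1)*(-1/72) = (7/29)*(-1/72) = -7/2088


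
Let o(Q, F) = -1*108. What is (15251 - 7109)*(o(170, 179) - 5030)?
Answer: -41833596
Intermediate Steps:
o(Q, F) = -108
(15251 - 7109)*(o(170, 179) - 5030) = (15251 - 7109)*(-108 - 5030) = 8142*(-5138) = -41833596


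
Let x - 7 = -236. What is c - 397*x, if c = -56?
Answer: 90857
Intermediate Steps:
x = -229 (x = 7 - 236 = -229)
c - 397*x = -56 - 397*(-229) = -56 + 90913 = 90857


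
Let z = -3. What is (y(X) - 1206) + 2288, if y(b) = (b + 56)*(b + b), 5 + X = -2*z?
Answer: 1196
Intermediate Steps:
X = 1 (X = -5 - 2*(-3) = -5 + 6 = 1)
y(b) = 2*b*(56 + b) (y(b) = (56 + b)*(2*b) = 2*b*(56 + b))
(y(X) - 1206) + 2288 = (2*1*(56 + 1) - 1206) + 2288 = (2*1*57 - 1206) + 2288 = (114 - 1206) + 2288 = -1092 + 2288 = 1196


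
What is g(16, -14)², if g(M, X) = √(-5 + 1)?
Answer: -4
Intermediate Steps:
g(M, X) = 2*I (g(M, X) = √(-4) = 2*I)
g(16, -14)² = (2*I)² = -4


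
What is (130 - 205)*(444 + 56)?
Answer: -37500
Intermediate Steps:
(130 - 205)*(444 + 56) = -75*500 = -37500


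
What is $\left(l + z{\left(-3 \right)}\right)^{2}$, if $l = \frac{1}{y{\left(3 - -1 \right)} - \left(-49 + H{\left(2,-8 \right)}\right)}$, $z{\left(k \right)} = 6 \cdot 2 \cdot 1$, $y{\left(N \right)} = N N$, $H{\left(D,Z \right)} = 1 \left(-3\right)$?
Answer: $\frac{667489}{4624} \approx 144.35$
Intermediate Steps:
$H{\left(D,Z \right)} = -3$
$y{\left(N \right)} = N^{2}$
$z{\left(k \right)} = 12$ ($z{\left(k \right)} = 12 \cdot 1 = 12$)
$l = \frac{1}{68}$ ($l = \frac{1}{\left(3 - -1\right)^{2} + \left(49 - -3\right)} = \frac{1}{\left(3 + 1\right)^{2} + \left(49 + 3\right)} = \frac{1}{4^{2} + 52} = \frac{1}{16 + 52} = \frac{1}{68} \approx 0.014706$)
$\left(l + z{\left(-3 \right)}\right)^{2} = \left(\frac{1}{68} + 12\right)^{2} = \left(\frac{817}{68}\right)^{2} = \frac{667489}{4624}$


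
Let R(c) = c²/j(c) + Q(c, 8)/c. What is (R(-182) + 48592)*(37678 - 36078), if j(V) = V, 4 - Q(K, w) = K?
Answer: 7048347200/91 ≈ 7.7454e+7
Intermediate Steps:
Q(K, w) = 4 - K
R(c) = c + (4 - c)/c (R(c) = c²/c + (4 - c)/c = c + (4 - c)/c)
(R(-182) + 48592)*(37678 - 36078) = ((-1 - 182 + 4/(-182)) + 48592)*(37678 - 36078) = ((-1 - 182 + 4*(-1/182)) + 48592)*1600 = ((-1 - 182 - 2/91) + 48592)*1600 = (-16655/91 + 48592)*1600 = (4405217/91)*1600 = 7048347200/91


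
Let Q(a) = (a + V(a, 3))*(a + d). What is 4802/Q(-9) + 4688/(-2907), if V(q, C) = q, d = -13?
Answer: 224129/21318 ≈ 10.514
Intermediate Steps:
Q(a) = 2*a*(-13 + a) (Q(a) = (a + a)*(a - 13) = (2*a)*(-13 + a) = 2*a*(-13 + a))
4802/Q(-9) + 4688/(-2907) = 4802/((2*(-9)*(-13 - 9))) + 4688/(-2907) = 4802/((2*(-9)*(-22))) + 4688*(-1/2907) = 4802/396 - 4688/2907 = 4802*(1/396) - 4688/2907 = 2401/198 - 4688/2907 = 224129/21318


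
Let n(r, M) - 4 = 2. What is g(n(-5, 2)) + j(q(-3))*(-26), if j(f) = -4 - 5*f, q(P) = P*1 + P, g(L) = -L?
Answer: -682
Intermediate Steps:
n(r, M) = 6 (n(r, M) = 4 + 2 = 6)
q(P) = 2*P (q(P) = P + P = 2*P)
g(n(-5, 2)) + j(q(-3))*(-26) = -1*6 + (-4 - 10*(-3))*(-26) = -6 + (-4 - 5*(-6))*(-26) = -6 + (-4 + 30)*(-26) = -6 + 26*(-26) = -6 - 676 = -682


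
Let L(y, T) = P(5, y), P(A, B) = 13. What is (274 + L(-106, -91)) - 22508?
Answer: -22221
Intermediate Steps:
L(y, T) = 13
(274 + L(-106, -91)) - 22508 = (274 + 13) - 22508 = 287 - 22508 = -22221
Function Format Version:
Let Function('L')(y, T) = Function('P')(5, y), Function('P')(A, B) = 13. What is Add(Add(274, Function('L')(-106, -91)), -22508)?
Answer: -22221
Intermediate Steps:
Function('L')(y, T) = 13
Add(Add(274, Function('L')(-106, -91)), -22508) = Add(Add(274, 13), -22508) = Add(287, -22508) = -22221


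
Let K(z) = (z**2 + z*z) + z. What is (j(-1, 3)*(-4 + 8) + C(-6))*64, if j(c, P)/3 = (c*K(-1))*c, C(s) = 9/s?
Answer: 672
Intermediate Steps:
K(z) = z + 2*z**2 (K(z) = (z**2 + z**2) + z = 2*z**2 + z = z + 2*z**2)
j(c, P) = 3*c**2 (j(c, P) = 3*((c*(-(1 + 2*(-1))))*c) = 3*((c*(-(1 - 2)))*c) = 3*((c*(-1*(-1)))*c) = 3*((c*1)*c) = 3*(c*c) = 3*c**2)
(j(-1, 3)*(-4 + 8) + C(-6))*64 = ((3*(-1)**2)*(-4 + 8) + 9/(-6))*64 = ((3*1)*4 + 9*(-1/6))*64 = (3*4 - 3/2)*64 = (12 - 3/2)*64 = (21/2)*64 = 672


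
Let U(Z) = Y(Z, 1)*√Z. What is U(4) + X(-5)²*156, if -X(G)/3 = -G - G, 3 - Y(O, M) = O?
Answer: 140398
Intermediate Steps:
Y(O, M) = 3 - O
X(G) = 6*G (X(G) = -3*(-G - G) = -(-6)*G = 6*G)
U(Z) = √Z*(3 - Z) (U(Z) = (3 - Z)*√Z = √Z*(3 - Z))
U(4) + X(-5)²*156 = √4*(3 - 1*4) + (6*(-5))²*156 = 2*(3 - 4) + (-30)²*156 = 2*(-1) + 900*156 = -2 + 140400 = 140398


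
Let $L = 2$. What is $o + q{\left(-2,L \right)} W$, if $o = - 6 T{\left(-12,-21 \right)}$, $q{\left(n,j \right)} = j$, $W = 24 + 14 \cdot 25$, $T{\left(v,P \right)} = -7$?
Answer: $790$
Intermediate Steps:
$W = 374$ ($W = 24 + 350 = 374$)
$o = 42$ ($o = \left(-6\right) \left(-7\right) = 42$)
$o + q{\left(-2,L \right)} W = 42 + 2 \cdot 374 = 42 + 748 = 790$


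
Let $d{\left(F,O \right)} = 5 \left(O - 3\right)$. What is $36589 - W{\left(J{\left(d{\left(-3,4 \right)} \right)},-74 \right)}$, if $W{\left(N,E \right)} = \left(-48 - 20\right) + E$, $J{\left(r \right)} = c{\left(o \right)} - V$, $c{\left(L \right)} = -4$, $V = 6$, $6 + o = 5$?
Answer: $36731$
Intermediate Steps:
$o = -1$ ($o = -6 + 5 = -1$)
$d{\left(F,O \right)} = -15 + 5 O$ ($d{\left(F,O \right)} = 5 \left(-3 + O\right) = -15 + 5 O$)
$J{\left(r \right)} = -10$ ($J{\left(r \right)} = -4 - 6 = -10$)
$W{\left(N,E \right)} = -68 + E$
$36589 - W{\left(J{\left(d{\left(-3,4 \right)} \right)},-74 \right)} = 36589 - \left(-68 - 74\right) = 36589 - -142 = 36589 + 142 = 36731$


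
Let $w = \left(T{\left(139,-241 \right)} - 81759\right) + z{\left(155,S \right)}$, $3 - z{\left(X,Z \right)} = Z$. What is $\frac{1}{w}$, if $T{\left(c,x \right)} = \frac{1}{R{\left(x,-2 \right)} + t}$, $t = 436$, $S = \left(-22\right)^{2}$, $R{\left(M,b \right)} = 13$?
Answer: $- \frac{449}{36925759} \approx -1.216 \cdot 10^{-5}$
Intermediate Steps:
$S = 484$
$z{\left(X,Z \right)} = 3 - Z$
$T{\left(c,x \right)} = \frac{1}{449}$ ($T{\left(c,x \right)} = \frac{1}{13 + 436} = \frac{1}{449}$)
$w = - \frac{36925759}{449}$ ($w = \left(\frac{1}{449} - 81759\right) + \left(3 - 484\right) = - \frac{36709790}{449} + \left(3 - 484\right) = - \frac{36709790}{449} - 481 = - \frac{36925759}{449} \approx -82240.0$)
$\frac{1}{w} = \frac{1}{- \frac{36925759}{449}} = - \frac{449}{36925759}$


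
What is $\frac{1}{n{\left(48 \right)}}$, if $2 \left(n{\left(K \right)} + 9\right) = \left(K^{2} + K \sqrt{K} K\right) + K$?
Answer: $- \frac{389}{20779701} + \frac{512 \sqrt{3}}{6926567} \approx 0.00010931$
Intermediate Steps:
$n{\left(K \right)} = -9 + \frac{K}{2} + \frac{K^{2}}{2} + \frac{K^{\frac{5}{2}}}{2}$ ($n{\left(K \right)} = -9 + \frac{\left(K^{2} + K \sqrt{K} K\right) + K}{2} = -9 + \frac{\left(K^{2} + K^{\frac{3}{2}} K\right) + K}{2} = -9 + \frac{\left(K^{2} + K^{\frac{5}{2}}\right) + K}{2} = -9 + \frac{K + K^{2} + K^{\frac{5}{2}}}{2} = -9 + \left(\frac{K}{2} + \frac{K^{2}}{2} + \frac{K^{\frac{5}{2}}}{2}\right) = -9 + \frac{K}{2} + \frac{K^{2}}{2} + \frac{K^{\frac{5}{2}}}{2}$)
$\frac{1}{n{\left(48 \right)}} = \frac{1}{-9 + \frac{1}{2} \cdot 48 + \frac{48^{2}}{2} + \frac{48^{\frac{5}{2}}}{2}} = \frac{1}{-9 + 24 + \frac{1}{2} \cdot 2304 + \frac{9216 \sqrt{3}}{2}} = \frac{1}{-9 + 24 + 1152 + 4608 \sqrt{3}} = \frac{1}{1167 + 4608 \sqrt{3}}$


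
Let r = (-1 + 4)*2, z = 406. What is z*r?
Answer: 2436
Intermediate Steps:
r = 6 (r = 3*2 = 6)
z*r = 406*6 = 2436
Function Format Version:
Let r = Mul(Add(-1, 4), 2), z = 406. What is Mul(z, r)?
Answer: 2436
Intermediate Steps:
r = 6 (r = Mul(3, 2) = 6)
Mul(z, r) = Mul(406, 6) = 2436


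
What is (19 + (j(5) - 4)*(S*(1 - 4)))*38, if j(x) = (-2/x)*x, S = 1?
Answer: 1406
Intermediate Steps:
j(x) = -2
(19 + (j(5) - 4)*(S*(1 - 4)))*38 = (19 + (-2 - 4)*(1*(1 - 4)))*38 = (19 - 6*(-3))*38 = (19 + 18)*38 = 37*38 = 1406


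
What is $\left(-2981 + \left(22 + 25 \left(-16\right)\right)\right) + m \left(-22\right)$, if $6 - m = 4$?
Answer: $-3403$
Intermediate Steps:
$m = 2$ ($m = 6 - 4 = 2$)
$\left(-2981 + \left(22 + 25 \left(-16\right)\right)\right) + m \left(-22\right) = \left(-2981 + \left(22 + 25 \left(-16\right)\right)\right) + 2 \left(-22\right) = \left(-2981 + \left(22 - 400\right)\right) - 44 = \left(-2981 - 378\right) - 44 = -3359 - 44 = -3403$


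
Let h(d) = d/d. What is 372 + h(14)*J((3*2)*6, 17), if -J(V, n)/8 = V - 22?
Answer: 260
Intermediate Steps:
h(d) = 1
J(V, n) = 176 - 8*V (J(V, n) = -8*(V - 22) = -8*(-22 + V) = 176 - 8*V)
372 + h(14)*J((3*2)*6, 17) = 372 + 1*(176 - 8*3*2*6) = 372 + 1*(176 - 48*6) = 372 + 1*(176 - 8*36) = 372 + 1*(176 - 288) = 372 + 1*(-112) = 372 - 112 = 260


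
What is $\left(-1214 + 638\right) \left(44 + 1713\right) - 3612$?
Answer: $-1015644$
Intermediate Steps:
$\left(-1214 + 638\right) \left(44 + 1713\right) - 3612 = \left(-576\right) 1757 - 3612 = -1012032 - 3612 = -1015644$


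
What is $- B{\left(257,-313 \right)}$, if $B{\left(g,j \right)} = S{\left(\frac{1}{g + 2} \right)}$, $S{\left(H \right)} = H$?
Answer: $- \frac{1}{259} \approx -0.003861$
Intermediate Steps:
$B{\left(g,j \right)} = \frac{1}{2 + g}$ ($B{\left(g,j \right)} = \frac{1}{g + 2} = \frac{1}{2 + g}$)
$- B{\left(257,-313 \right)} = - \frac{1}{2 + 257} = - \frac{1}{259}$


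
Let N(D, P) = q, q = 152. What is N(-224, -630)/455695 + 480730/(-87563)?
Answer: -219052947774/39902021285 ≈ -5.4898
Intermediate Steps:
N(D, P) = 152
N(-224, -630)/455695 + 480730/(-87563) = 152/455695 + 480730/(-87563) = 152*(1/455695) + 480730*(-1/87563) = 152/455695 - 480730/87563 = -219052947774/39902021285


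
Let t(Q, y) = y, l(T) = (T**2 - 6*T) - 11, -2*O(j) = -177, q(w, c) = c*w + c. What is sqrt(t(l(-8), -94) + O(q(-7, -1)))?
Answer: I*sqrt(22)/2 ≈ 2.3452*I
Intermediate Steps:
q(w, c) = c + c*w
O(j) = 177/2 (O(j) = -1/2*(-177) = 177/2)
l(T) = -11 + T**2 - 6*T
sqrt(t(l(-8), -94) + O(q(-7, -1))) = sqrt(-94 + 177/2) = sqrt(-11/2) = I*sqrt(22)/2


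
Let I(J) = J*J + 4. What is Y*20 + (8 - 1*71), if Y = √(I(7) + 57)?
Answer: -63 + 20*√110 ≈ 146.76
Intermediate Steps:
I(J) = 4 + J² (I(J) = J² + 4 = 4 + J²)
Y = √110 (Y = √((4 + 7²) + 57) = √((4 + 49) + 57) = √(53 + 57) = √110 ≈ 10.488)
Y*20 + (8 - 1*71) = √110*20 + (8 - 1*71) = 20*√110 + (8 - 71) = 20*√110 - 63 = -63 + 20*√110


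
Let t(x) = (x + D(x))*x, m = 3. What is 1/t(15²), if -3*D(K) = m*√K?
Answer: 1/47250 ≈ 2.1164e-5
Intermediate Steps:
D(K) = -√K
t(x) = x*(x - √x) (t(x) = (x - √x)*x = x*(x - √x))
1/t(15²) = 1/((15²)² - (15²)^(3/2)) = 1/(225² - 225^(3/2)) = 1/(50625 - 1*3375) = 1/(50625 - 3375) = 1/47250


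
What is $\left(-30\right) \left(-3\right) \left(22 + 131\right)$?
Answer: $13770$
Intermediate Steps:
$\left(-30\right) \left(-3\right) \left(22 + 131\right) = 90 \cdot 153 = 13770$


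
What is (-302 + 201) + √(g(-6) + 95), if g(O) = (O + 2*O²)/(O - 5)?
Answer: -101 + √89 ≈ -91.566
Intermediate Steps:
g(O) = (O + 2*O²)/(-5 + O)
(-302 + 201) + √(g(-6) + 95) = (-302 + 201) + √(-6*(1 + 2*(-6))/(-5 - 6) + 95) = -101 + √(-6*(1 - 12)/(-11) + 95) = -101 + √(-6*(-1/11)*(-11) + 95) = -101 + √(-6 + 95) = -101 + √89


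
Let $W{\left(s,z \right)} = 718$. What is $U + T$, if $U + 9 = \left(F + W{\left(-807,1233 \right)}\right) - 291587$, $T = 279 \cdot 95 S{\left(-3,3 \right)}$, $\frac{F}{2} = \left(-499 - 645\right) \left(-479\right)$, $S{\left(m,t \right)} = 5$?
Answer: $937599$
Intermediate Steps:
$F = 1095952$ ($F = 2 \left(-499 - 645\right) \left(-479\right) = 2 \left(\left(-1144\right) \left(-479\right)\right) = 2 \cdot 547976 = 1095952$)
$T = 132525$ ($T = 279 \cdot 95 \cdot 5 = 279 \cdot 475 = 132525$)
$U = 805074$ ($U = -9 + \left(\left(1095952 + 718\right) - 291587\right) = -9 + \left(1096670 - 291587\right) = -9 + 805083 = 805074$)
$U + T = 805074 + 132525 = 937599$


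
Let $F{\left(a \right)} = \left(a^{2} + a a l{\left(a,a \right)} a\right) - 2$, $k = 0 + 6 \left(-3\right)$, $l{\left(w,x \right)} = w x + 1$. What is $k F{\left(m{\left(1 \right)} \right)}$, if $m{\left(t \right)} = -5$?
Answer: $58086$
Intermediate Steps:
$l{\left(w,x \right)} = 1 + w x$
$k = -18$ ($k = 0 - 18 = -18$)
$F{\left(a \right)} = -2 + a^{2} + a^{3} \left(1 + a^{2}\right)$ ($F{\left(a \right)} = \left(a^{2} + a a \left(1 + a a\right) a\right) - 2 = \left(a^{2} + a^{2} \left(1 + a^{2}\right) a\right) - 2 = \left(a^{2} + a^{3} \left(1 + a^{2}\right)\right) - 2 = -2 + a^{2} + a^{3} \left(1 + a^{2}\right)$)
$k F{\left(m{\left(1 \right)} \right)} = - 18 \left(-2 + \left(-5\right)^{2} + \left(-5\right)^{3} + \left(-5\right)^{5}\right) = - 18 \left(-2 + 25 - 125 - 3125\right) = \left(-18\right) \left(-3227\right) = 58086$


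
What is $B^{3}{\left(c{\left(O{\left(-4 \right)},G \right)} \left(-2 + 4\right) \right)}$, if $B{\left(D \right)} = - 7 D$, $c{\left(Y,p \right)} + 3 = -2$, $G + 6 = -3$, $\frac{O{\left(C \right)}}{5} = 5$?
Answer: $343000$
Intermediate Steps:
$O{\left(C \right)} = 25$ ($O{\left(C \right)} = 5 \cdot 5 = 25$)
$G = -9$ ($G = -6 - 3 = -9$)
$c{\left(Y,p \right)} = -5$ ($c{\left(Y,p \right)} = -3 - 2 = -5$)
$B^{3}{\left(c{\left(O{\left(-4 \right)},G \right)} \left(-2 + 4\right) \right)} = \left(- 7 \left(- 5 \left(-2 + 4\right)\right)\right)^{3} = \left(- 7 \left(\left(-5\right) 2\right)\right)^{3} = \left(\left(-7\right) \left(-10\right)\right)^{3} = 70^{3} = 343000$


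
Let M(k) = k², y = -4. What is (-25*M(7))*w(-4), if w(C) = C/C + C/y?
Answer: -2450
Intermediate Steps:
w(C) = 1 - C/4 (w(C) = C/C + C/(-4) = 1 + C*(-¼) = 1 - C/4)
(-25*M(7))*w(-4) = (-25*7²)*(1 - ¼*(-4)) = (-25*49)*(1 + 1) = -1225*2 = -2450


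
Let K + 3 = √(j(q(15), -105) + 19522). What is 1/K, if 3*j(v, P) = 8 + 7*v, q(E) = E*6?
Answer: 9/59177 + 38*√123/59177 ≈ 0.0072738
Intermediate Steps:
q(E) = 6*E
j(v, P) = 8/3 + 7*v/3 (j(v, P) = (8 + 7*v)/3 = 8/3 + 7*v/3)
K = -3 + 38*√123/3 (K = -3 + √((8/3 + 7*(6*15)/3) + 19522) = -3 + √((8/3 + (7/3)*90) + 19522) = -3 + √((8/3 + 210) + 19522) = -3 + √(638/3 + 19522) = -3 + √(59204/3) = -3 + 38*√123/3 ≈ 137.48)
1/K = 1/(-3 + 38*√123/3)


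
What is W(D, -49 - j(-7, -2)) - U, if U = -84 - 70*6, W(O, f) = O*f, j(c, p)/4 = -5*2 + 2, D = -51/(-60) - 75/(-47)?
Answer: 434677/940 ≈ 462.42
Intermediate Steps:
D = 2299/940 (D = -51*(-1/60) - 75*(-1/47) = 17/20 + 75/47 = 2299/940 ≈ 2.4457)
j(c, p) = -32 (j(c, p) = 4*(-5*2 + 2) = 4*(-10 + 2) = 4*(-8) = -32)
U = -504 (U = -84 - 420 = -504)
W(D, -49 - j(-7, -2)) - U = 2299*(-49 - 1*(-32))/940 - 1*(-504) = 2299*(-49 + 32)/940 + 504 = (2299/940)*(-17) + 504 = -39083/940 + 504 = 434677/940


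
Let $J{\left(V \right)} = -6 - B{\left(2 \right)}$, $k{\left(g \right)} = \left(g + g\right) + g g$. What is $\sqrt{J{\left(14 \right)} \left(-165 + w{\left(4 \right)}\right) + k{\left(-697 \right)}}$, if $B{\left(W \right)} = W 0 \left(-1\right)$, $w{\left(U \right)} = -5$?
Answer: $\sqrt{485435} \approx 696.73$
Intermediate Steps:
$k{\left(g \right)} = g^{2} + 2 g$ ($k{\left(g \right)} = 2 g + g^{2} = g^{2} + 2 g$)
$B{\left(W \right)} = 0$ ($B{\left(W \right)} = 0 \left(-1\right) = 0$)
$J{\left(V \right)} = -6$ ($J{\left(V \right)} = -6 - 0 = -6 + 0 = -6$)
$\sqrt{J{\left(14 \right)} \left(-165 + w{\left(4 \right)}\right) + k{\left(-697 \right)}} = \sqrt{- 6 \left(-165 - 5\right) - 697 \left(2 - 697\right)} = \sqrt{\left(-6\right) \left(-170\right) - -484415} = \sqrt{1020 + 484415} = \sqrt{485435}$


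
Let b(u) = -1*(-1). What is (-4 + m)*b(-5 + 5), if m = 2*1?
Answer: -2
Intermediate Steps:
b(u) = 1
m = 2
(-4 + m)*b(-5 + 5) = (-4 + 2)*1 = -2*1 = -2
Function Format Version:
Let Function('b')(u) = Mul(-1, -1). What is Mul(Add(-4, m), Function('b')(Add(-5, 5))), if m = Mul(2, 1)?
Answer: -2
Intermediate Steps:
Function('b')(u) = 1
m = 2
Mul(Add(-4, m), Function('b')(Add(-5, 5))) = Mul(Add(-4, 2), 1) = Mul(-2, 1) = -2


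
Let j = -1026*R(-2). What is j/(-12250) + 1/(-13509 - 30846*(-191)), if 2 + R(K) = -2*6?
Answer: -1738414211/1482565875 ≈ -1.1726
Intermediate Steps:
R(K) = -14 (R(K) = -2 - 2*6 = -2 - 12 = -14)
j = 14364 (j = -1026*(-14) = 14364)
j/(-12250) + 1/(-13509 - 30846*(-191)) = 14364/(-12250) + 1/(-13509 - 30846*(-191)) = 14364*(-1/12250) - 1/191/(-44355) = -1026/875 - 1/44355*(-1/191) = -1026/875 + 1/8471805 = -1738414211/1482565875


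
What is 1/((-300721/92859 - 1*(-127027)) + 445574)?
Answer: 92859/53170855538 ≈ 1.7464e-6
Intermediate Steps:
1/((-300721/92859 - 1*(-127027)) + 445574) = 1/((-300721*1/92859 + 127027) + 445574) = 1/((-300721/92859 + 127027) + 445574) = 1/(11795299472/92859 + 445574) = 1/(53170855538/92859) = 92859/53170855538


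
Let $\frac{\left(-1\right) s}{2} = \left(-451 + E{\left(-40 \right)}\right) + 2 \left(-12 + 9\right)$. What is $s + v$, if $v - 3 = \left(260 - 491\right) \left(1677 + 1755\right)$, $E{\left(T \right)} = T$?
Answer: $-791795$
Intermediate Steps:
$v = -792789$ ($v = 3 + \left(260 - 491\right) \left(1677 + 1755\right) = 3 - 792792 = -792789$)
$s = 994$ ($s = - 2 \left(\left(-451 - 40\right) + 2 \left(-12 + 9\right)\right) = - 2 \left(-491 + 2 \left(-3\right)\right) = - 2 \left(-491 - 6\right) = \left(-2\right) \left(-497\right) = 994$)
$s + v = 994 - 792789 = -791795$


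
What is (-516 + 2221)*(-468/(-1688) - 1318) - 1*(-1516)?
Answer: -947474943/422 ≈ -2.2452e+6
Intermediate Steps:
(-516 + 2221)*(-468/(-1688) - 1318) - 1*(-1516) = 1705*(-468*(-1/1688) - 1318) + 1516 = 1705*(117/422 - 1318) + 1516 = 1705*(-556079/422) + 1516 = -948114695/422 + 1516 = -947474943/422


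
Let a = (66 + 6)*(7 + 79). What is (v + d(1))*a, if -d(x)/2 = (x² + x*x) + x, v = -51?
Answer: -352944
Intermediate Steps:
d(x) = -4*x² - 2*x (d(x) = -2*((x² + x*x) + x) = -2*((x² + x²) + x) = -2*(2*x² + x) = -2*(x + 2*x²) = -4*x² - 2*x)
a = 6192 (a = 72*86 = 6192)
(v + d(1))*a = (-51 - 2*1*(1 + 2*1))*6192 = (-51 - 2*1*(1 + 2))*6192 = (-51 - 2*1*3)*6192 = (-51 - 6)*6192 = -57*6192 = -352944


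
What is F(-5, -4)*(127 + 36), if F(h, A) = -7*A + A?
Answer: 3912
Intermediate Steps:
F(h, A) = -6*A
F(-5, -4)*(127 + 36) = (-6*(-4))*(127 + 36) = 24*163 = 3912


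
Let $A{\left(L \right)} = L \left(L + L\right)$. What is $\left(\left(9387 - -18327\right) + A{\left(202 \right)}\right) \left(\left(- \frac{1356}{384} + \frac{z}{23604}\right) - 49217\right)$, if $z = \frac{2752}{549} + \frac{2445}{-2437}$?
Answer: $- \frac{679715752085477806129}{126320393808} \approx -5.3809 \cdot 10^{9}$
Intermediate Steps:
$A{\left(L \right)} = 2 L^{2}$ ($A{\left(L \right)} = L 2 L = 2 L^{2}$)
$z = \frac{5364319}{1337913}$ ($z = 2752 \cdot \frac{1}{549} + 2445 \left(- \frac{1}{2437}\right) = \frac{2752}{549} - \frac{2445}{2437} = \frac{5364319}{1337913} \approx 4.0095$)
$\left(\left(9387 - -18327\right) + A{\left(202 \right)}\right) \left(\left(- \frac{1356}{384} + \frac{z}{23604}\right) - 49217\right) = \left(\left(9387 - -18327\right) + 2 \cdot 202^{2}\right) \left(\left(- \frac{1356}{384} + \frac{5364319}{1337913 \cdot 23604}\right) - 49217\right) = \left(\left(9387 + 18327\right) + 2 \cdot 40804\right) \left(\left(\left(-1356\right) \frac{1}{384} + \frac{5364319}{1337913} \cdot \frac{1}{23604}\right) - 49217\right) = \left(27714 + 81608\right) \left(\left(- \frac{113}{32} + \frac{5364319}{31580098452}\right) - 49217\right) = 109322 \left(- \frac{892094866717}{252640787616} - 49217\right) = 109322 \left(- \frac{12435113738963389}{252640787616}\right) = - \frac{679715752085477806129}{126320393808}$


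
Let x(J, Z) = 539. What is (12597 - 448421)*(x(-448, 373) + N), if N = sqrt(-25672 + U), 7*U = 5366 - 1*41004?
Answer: -234909136 - 435824*I*sqrt(1507394)/7 ≈ -2.3491e+8 - 7.6441e+7*I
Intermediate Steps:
U = -35638/7 (U = (5366 - 1*41004)/7 = (5366 - 41004)/7 = (1/7)*(-35638) = -35638/7 ≈ -5091.1)
N = I*sqrt(1507394)/7 (N = sqrt(-25672 - 35638/7) = sqrt(-215342/7) = I*sqrt(1507394)/7 ≈ 175.39*I)
(12597 - 448421)*(x(-448, 373) + N) = (12597 - 448421)*(539 + I*sqrt(1507394)/7) = -435824*(539 + I*sqrt(1507394)/7) = -234909136 - 435824*I*sqrt(1507394)/7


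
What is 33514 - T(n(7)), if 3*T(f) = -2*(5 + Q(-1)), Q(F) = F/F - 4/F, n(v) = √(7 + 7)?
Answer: 100562/3 ≈ 33521.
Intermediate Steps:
n(v) = √14
Q(F) = 1 - 4/F
T(f) = -20/3 (T(f) = (-2*(5 + (-4 - 1)/(-1)))/3 = (-2*(5 - 1*(-5)))/3 = (-2*(5 + 5))/3 = (-2*10)/3 = (⅓)*(-20) = -20/3)
33514 - T(n(7)) = 33514 - 1*(-20/3) = 33514 + 20/3 = 100562/3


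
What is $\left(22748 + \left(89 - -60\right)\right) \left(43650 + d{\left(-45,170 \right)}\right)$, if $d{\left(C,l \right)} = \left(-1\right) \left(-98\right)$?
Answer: $1001697956$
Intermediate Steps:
$d{\left(C,l \right)} = 98$
$\left(22748 + \left(89 - -60\right)\right) \left(43650 + d{\left(-45,170 \right)}\right) = \left(22748 + \left(89 - -60\right)\right) \left(43650 + 98\right) = \left(22748 + \left(89 + 60\right)\right) 43748 = \left(22748 + 149\right) 43748 = 22897 \cdot 43748 = 1001697956$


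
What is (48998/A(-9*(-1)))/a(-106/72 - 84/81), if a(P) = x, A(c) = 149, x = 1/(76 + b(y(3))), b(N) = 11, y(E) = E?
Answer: 4262826/149 ≈ 28610.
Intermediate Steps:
x = 1/87 (x = 1/(76 + 11) = 1/87 ≈ 0.011494)
a(P) = 1/87
(48998/A(-9*(-1)))/a(-106/72 - 84/81) = (48998/149)/(1/87) = (48998*(1/149))*87 = (48998/149)*87 = 4262826/149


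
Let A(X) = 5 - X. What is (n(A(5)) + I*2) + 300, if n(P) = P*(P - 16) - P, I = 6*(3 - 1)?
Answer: 324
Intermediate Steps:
I = 12 (I = 6*2 = 12)
n(P) = -P + P*(-16 + P) (n(P) = P*(-16 + P) - P = -P + P*(-16 + P))
(n(A(5)) + I*2) + 300 = ((5 - 1*5)*(-17 + (5 - 1*5)) + 12*2) + 300 = ((5 - 5)*(-17 + (5 - 5)) + 24) + 300 = (0*(-17 + 0) + 24) + 300 = (0*(-17) + 24) + 300 = (0 + 24) + 300 = 24 + 300 = 324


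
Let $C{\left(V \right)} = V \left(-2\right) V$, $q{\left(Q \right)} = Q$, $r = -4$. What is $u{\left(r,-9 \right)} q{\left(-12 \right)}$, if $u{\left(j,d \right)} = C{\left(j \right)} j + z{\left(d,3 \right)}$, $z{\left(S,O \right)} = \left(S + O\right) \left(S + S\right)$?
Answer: $-2832$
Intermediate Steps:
$z{\left(S,O \right)} = 2 S \left(O + S\right)$ ($z{\left(S,O \right)} = \left(O + S\right) 2 S = 2 S \left(O + S\right)$)
$C{\left(V \right)} = - 2 V^{2}$ ($C{\left(V \right)} = - 2 V V = - 2 V^{2}$)
$u{\left(j,d \right)} = - 2 j^{3} + 2 d \left(3 + d\right)$ ($u{\left(j,d \right)} = - 2 j^{2} j + 2 d \left(3 + d\right) = - 2 j^{3} + 2 d \left(3 + d\right)$)
$u{\left(r,-9 \right)} q{\left(-12 \right)} = \left(- 2 \left(-4\right)^{3} + 2 \left(-9\right) \left(3 - 9\right)\right) \left(-12\right) = \left(\left(-2\right) \left(-64\right) + 2 \left(-9\right) \left(-6\right)\right) \left(-12\right) = \left(128 + 108\right) \left(-12\right) = 236 \left(-12\right) = -2832$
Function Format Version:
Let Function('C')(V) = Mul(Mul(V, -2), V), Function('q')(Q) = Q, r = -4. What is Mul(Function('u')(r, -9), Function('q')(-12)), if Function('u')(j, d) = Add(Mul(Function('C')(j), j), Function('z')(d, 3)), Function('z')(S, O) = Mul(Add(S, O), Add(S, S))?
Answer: -2832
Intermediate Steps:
Function('z')(S, O) = Mul(2, S, Add(O, S)) (Function('z')(S, O) = Mul(Add(O, S), Mul(2, S)) = Mul(2, S, Add(O, S)))
Function('C')(V) = Mul(-2, Pow(V, 2)) (Function('C')(V) = Mul(Mul(-2, V), V) = Mul(-2, Pow(V, 2)))
Function('u')(j, d) = Add(Mul(-2, Pow(j, 3)), Mul(2, d, Add(3, d))) (Function('u')(j, d) = Add(Mul(Mul(-2, Pow(j, 2)), j), Mul(2, d, Add(3, d))) = Add(Mul(-2, Pow(j, 3)), Mul(2, d, Add(3, d))))
Mul(Function('u')(r, -9), Function('q')(-12)) = Mul(Add(Mul(-2, Pow(-4, 3)), Mul(2, -9, Add(3, -9))), -12) = Mul(Add(Mul(-2, -64), Mul(2, -9, -6)), -12) = Mul(Add(128, 108), -12) = Mul(236, -12) = -2832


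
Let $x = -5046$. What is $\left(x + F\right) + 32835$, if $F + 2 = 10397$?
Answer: $38184$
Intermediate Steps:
$F = 10395$ ($F = -2 + 10397 = 10395$)
$\left(x + F\right) + 32835 = \left(-5046 + 10395\right) + 32835 = 5349 + 32835 = 38184$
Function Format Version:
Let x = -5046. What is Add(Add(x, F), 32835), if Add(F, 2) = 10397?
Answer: 38184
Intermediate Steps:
F = 10395 (F = Add(-2, 10397) = 10395)
Add(Add(x, F), 32835) = Add(Add(-5046, 10395), 32835) = Add(5349, 32835) = 38184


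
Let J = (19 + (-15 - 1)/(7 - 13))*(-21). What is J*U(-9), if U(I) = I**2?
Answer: -36855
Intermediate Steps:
J = -455 (J = (19 - 16/(-6))*(-21) = (19 - 16*(-1/6))*(-21) = (19 + 8/3)*(-21) = (65/3)*(-21) = -455)
J*U(-9) = -455*(-9)**2 = -455*81 = -36855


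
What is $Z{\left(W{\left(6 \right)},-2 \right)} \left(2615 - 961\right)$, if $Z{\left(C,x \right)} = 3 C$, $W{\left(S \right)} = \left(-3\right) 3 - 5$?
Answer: $-69468$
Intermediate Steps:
$W{\left(S \right)} = -14$ ($W{\left(S \right)} = -9 - 5 = -14$)
$Z{\left(W{\left(6 \right)},-2 \right)} \left(2615 - 961\right) = 3 \left(-14\right) \left(2615 - 961\right) = - 42 \left(2615 - 961\right) = \left(-42\right) 1654 = -69468$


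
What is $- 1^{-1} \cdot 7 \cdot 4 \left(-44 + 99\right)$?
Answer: $-1540$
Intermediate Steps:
$- 1^{-1} \cdot 7 \cdot 4 \left(-44 + 99\right) = \left(-1\right) 1 \cdot 7 \cdot 4 \cdot 55 = \left(-1\right) 7 \cdot 4 \cdot 55 = \left(-7\right) 4 \cdot 55 = \left(-28\right) 55 = -1540$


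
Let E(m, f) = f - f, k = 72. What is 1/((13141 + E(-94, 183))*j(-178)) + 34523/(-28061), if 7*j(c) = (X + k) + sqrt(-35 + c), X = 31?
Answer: (-453666743*sqrt(213) + 46727478102*I)/(368749601*(sqrt(213) - 103*I)) ≈ -1.2303 - 7.184e-7*I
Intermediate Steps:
E(m, f) = 0
j(c) = 103/7 + sqrt(-35 + c)/7 (j(c) = ((31 + 72) + sqrt(-35 + c))/7 = (103 + sqrt(-35 + c))/7 = 103/7 + sqrt(-35 + c)/7)
1/((13141 + E(-94, 183))*j(-178)) + 34523/(-28061) = 1/((13141 + 0)*(103/7 + sqrt(-35 - 178)/7)) + 34523/(-28061) = 1/(13141*(103/7 + sqrt(-213)/7)) + 34523*(-1/28061) = 1/(13141*(103/7 + (I*sqrt(213))/7)) - 34523/28061 = 1/(13141*(103/7 + I*sqrt(213)/7)) - 34523/28061 = -34523/28061 + 1/(13141*(103/7 + I*sqrt(213)/7))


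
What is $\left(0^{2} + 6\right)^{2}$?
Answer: $36$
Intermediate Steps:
$\left(0^{2} + 6\right)^{2} = \left(0 + 6\right)^{2} = 6^{2} = 36$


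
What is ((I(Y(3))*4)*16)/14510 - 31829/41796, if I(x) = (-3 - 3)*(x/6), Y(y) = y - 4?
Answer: -229581923/303229980 ≈ -0.75712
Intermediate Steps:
Y(y) = -4 + y
I(x) = -x (I(x) = -6*x/6 = -x)
((I(Y(3))*4)*16)/14510 - 31829/41796 = ((-(-4 + 3)*4)*16)/14510 - 31829/41796 = ((-1*(-1)*4)*16)*(1/14510) - 31829*1/41796 = ((1*4)*16)*(1/14510) - 31829/41796 = (4*16)*(1/14510) - 31829/41796 = 64*(1/14510) - 31829/41796 = 32/7255 - 31829/41796 = -229581923/303229980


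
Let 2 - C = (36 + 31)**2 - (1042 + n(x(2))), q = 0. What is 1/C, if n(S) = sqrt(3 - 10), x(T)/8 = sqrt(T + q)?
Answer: -3445/11868032 - I*sqrt(7)/11868032 ≈ -0.00029028 - 2.2293e-7*I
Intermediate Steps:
x(T) = 8*sqrt(T) (x(T) = 8*sqrt(T + 0) = 8*sqrt(T))
n(S) = I*sqrt(7) (n(S) = sqrt(-7) = I*sqrt(7))
C = -3445 + I*sqrt(7) (C = 2 - ((36 + 31)**2 - (1042 + I*sqrt(7))) = 2 - (67**2 + (-1042 - I*sqrt(7))) = 2 - (4489 + (-1042 - I*sqrt(7))) = 2 - (3447 - I*sqrt(7)) = 2 + (-3447 + I*sqrt(7)) = -3445 + I*sqrt(7) ≈ -3445.0 + 2.6458*I)
1/C = 1/(-3445 + I*sqrt(7))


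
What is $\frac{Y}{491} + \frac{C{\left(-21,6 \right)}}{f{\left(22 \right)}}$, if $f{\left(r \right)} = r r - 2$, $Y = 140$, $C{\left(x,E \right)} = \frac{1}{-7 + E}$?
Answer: $\frac{66989}{236662} \approx 0.28306$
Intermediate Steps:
$f{\left(r \right)} = -2 + r^{2}$ ($f{\left(r \right)} = r^{2} - 2 = -2 + r^{2}$)
$\frac{Y}{491} + \frac{C{\left(-21,6 \right)}}{f{\left(22 \right)}} = \frac{140}{491} + \frac{1}{\left(-7 + 6\right) \left(-2 + 22^{2}\right)} = 140 \cdot \frac{1}{491} + \frac{1}{\left(-1\right) \left(-2 + 484\right)} = \frac{140}{491} - \frac{1}{482} = \frac{66989}{236662}$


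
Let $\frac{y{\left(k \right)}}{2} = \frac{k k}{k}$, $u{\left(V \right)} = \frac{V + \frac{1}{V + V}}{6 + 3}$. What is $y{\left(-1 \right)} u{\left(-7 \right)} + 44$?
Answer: $\frac{319}{7} \approx 45.571$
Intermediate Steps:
$u{\left(V \right)} = \frac{V}{9} + \frac{1}{18 V}$ ($u{\left(V \right)} = \frac{V + \frac{1}{2 V}}{9} = \left(V + \frac{1}{2 V}\right) \frac{1}{9} = \frac{V}{9} + \frac{1}{18 V}$)
$y{\left(k \right)} = 2 k$ ($y{\left(k \right)} = 2 \frac{k k}{k} = 2 \frac{k^{2}}{k} = 2 k$)
$y{\left(-1 \right)} u{\left(-7 \right)} + 44 = 2 \left(-1\right) \left(\frac{1}{9} \left(-7\right) + \frac{1}{18 \left(-7\right)}\right) + 44 = - 2 \left(- \frac{7}{9} + \frac{1}{18} \left(- \frac{1}{7}\right)\right) + 44 = - 2 \left(- \frac{7}{9} - \frac{1}{126}\right) + 44 = \left(-2\right) \left(- \frac{11}{14}\right) + 44 = \frac{11}{7} + 44 = \frac{319}{7}$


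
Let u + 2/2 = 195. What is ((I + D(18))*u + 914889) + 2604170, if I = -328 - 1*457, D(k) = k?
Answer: 3370261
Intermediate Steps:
I = -785 (I = -328 - 457 = -785)
u = 194 (u = -1 + 195 = 194)
((I + D(18))*u + 914889) + 2604170 = ((-785 + 18)*194 + 914889) + 2604170 = (-767*194 + 914889) + 2604170 = (-148798 + 914889) + 2604170 = 766091 + 2604170 = 3370261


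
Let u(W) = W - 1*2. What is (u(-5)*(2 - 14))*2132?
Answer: 179088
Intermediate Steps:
u(W) = -2 + W (u(W) = W - 2 = -2 + W)
(u(-5)*(2 - 14))*2132 = ((-2 - 5)*(2 - 14))*2132 = -7*(-12)*2132 = 84*2132 = 179088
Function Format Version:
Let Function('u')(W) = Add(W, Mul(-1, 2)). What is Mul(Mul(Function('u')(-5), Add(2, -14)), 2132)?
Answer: 179088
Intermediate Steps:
Function('u')(W) = Add(-2, W) (Function('u')(W) = Add(W, -2) = Add(-2, W))
Mul(Mul(Function('u')(-5), Add(2, -14)), 2132) = Mul(Mul(Add(-2, -5), Add(2, -14)), 2132) = Mul(Mul(-7, -12), 2132) = Mul(84, 2132) = 179088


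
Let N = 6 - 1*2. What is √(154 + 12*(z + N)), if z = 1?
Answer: √214 ≈ 14.629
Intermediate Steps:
N = 4 (N = 6 - 2 = 4)
√(154 + 12*(z + N)) = √(154 + 12*(1 + 4)) = √(154 + 12*5) = √(154 + 60) = √214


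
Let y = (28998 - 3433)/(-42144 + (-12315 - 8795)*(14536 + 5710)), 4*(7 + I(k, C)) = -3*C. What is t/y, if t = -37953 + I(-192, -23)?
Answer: 16218067086571/25565 ≈ 6.3439e+8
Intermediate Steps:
I(k, C) = -7 - 3*C/4 (I(k, C) = -7 + (-3*C)/4 = -7 - 3*C/4)
y = -25565/427435204 (y = 25565/(-42144 - 21110*20246) = 25565/(-42144 - 427393060) = 25565/(-427435204) = 25565*(-1/427435204) = -25565/427435204 ≈ -5.9810e-5)
t = -151771/4 (t = -37953 + (-7 - 3/4*(-23)) = -37953 + (-7 + 69/4) = -37953 + 41/4 = -151771/4 ≈ -37943.)
t/y = -151771/(4*(-25565/427435204)) = -151771/4*(-427435204/25565) = 16218067086571/25565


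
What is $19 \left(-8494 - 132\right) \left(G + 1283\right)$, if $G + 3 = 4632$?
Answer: $-968941328$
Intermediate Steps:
$G = 4629$ ($G = -3 + 4632 = 4629$)
$19 \left(-8494 - 132\right) \left(G + 1283\right) = 19 \left(-8494 - 132\right) \left(4629 + 1283\right) = 19 \left(\left(-8626\right) 5912\right) = 19 \left(-50996912\right) = -968941328$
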